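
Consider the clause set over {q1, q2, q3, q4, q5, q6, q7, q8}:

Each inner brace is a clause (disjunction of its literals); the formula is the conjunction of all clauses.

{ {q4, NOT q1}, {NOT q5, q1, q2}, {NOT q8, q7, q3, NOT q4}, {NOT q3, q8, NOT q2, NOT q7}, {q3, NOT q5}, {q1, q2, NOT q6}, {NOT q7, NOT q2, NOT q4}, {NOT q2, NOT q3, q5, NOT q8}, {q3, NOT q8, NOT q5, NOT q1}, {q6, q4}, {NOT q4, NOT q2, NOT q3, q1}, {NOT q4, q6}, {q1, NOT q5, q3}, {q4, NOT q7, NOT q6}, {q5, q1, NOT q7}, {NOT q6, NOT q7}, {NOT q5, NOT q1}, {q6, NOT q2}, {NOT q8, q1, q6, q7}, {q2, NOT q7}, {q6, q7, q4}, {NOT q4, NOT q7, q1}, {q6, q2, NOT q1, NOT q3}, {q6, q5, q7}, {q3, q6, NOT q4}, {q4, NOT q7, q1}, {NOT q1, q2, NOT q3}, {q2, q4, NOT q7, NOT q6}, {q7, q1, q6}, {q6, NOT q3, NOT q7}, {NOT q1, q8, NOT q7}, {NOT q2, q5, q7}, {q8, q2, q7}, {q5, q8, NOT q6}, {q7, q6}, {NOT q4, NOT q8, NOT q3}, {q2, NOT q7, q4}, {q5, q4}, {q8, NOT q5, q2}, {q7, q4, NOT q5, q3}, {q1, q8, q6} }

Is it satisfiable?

Yes, satisfiable

Suppose q4 = false.
(NOT q1) alone gives q1 = false.
(q6) alone gives q6 = true.
(q2) alone gives q2 = true.
(NOT q7) alone gives q7 = false.
(q5) alone gives q5 = true.
(q3) alone gives q3 = true.
No clause remains; q8 is free.
A satisfying assignment: q1=false, q2=true, q3=true, q4=false, q5=true, q6=true, q7=false, q8=false.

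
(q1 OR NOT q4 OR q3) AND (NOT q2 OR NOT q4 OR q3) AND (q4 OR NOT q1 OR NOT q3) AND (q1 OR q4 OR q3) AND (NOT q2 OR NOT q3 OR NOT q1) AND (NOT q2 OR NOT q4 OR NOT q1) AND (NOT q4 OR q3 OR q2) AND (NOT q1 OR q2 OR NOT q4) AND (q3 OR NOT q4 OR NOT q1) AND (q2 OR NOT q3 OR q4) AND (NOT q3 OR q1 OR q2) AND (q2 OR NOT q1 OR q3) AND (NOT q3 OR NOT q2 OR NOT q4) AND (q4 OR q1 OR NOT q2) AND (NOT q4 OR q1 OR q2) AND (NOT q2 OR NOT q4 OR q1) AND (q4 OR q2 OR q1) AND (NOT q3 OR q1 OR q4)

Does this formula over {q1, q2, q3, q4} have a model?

Try q1 = true.
Try q4 = false.
(NOT q3) alone gives q3 = false.
(q2) alone gives q2 = true.
All clauses are satisfied.
A satisfying assignment: q1 ↦ true,  q2 ↦ true,  q3 ↦ false,  q4 ↦ false.

Yes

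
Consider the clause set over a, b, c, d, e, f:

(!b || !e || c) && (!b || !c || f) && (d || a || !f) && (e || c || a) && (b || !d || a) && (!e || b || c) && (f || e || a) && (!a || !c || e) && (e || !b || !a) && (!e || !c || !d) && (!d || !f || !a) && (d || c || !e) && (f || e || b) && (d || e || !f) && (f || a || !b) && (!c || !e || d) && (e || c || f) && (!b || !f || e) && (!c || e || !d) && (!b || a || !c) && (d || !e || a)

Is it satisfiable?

Branch on b: set b = false.
Branch on d: set d = false.
Branch on a: set a = true.
Branch on e: set e = false.
The clause (!c) is unit, so c = false.
The clause (f) is unit, so f = true.
That conflicts with the unit clause (!f).
So e must be the other value — set e = true.
The clause (c) is unit, so c = true.
That conflicts with the unit clause (!c).
Both values of e lead to a conflict.
So a must be the other value — set a = false.
The clause (!f) is unit, so f = false.
The clause (e) is unit, so e = true.
That conflicts with the unit clause (!e).
Both values of a lead to a conflict.
So d must be the other value — set d = true.
The clause (a) is unit, so a = true.
The clause (!f) is unit, so f = false.
The clause (e) is unit, so e = true.
The clause (c) is unit, so c = true.
That conflicts with the unit clause (!c).
Both values of d lead to a conflict.
So b must be the other value — set b = true.
Branch on e: set e = false.
The clause (!a) is unit, so a = false.
The clause (c) is unit, so c = true.
That conflicts with the unit clause (!c).
So e must be the other value — set e = true.
The clause (c) is unit, so c = true.
The clause (f) is unit, so f = true.
The clause (!d) is unit, so d = false.
That conflicts with the unit clause (d).
Both values of e lead to a conflict.
Both values of b lead to a conflict.
No assignment satisfies every clause.

No, unsatisfiable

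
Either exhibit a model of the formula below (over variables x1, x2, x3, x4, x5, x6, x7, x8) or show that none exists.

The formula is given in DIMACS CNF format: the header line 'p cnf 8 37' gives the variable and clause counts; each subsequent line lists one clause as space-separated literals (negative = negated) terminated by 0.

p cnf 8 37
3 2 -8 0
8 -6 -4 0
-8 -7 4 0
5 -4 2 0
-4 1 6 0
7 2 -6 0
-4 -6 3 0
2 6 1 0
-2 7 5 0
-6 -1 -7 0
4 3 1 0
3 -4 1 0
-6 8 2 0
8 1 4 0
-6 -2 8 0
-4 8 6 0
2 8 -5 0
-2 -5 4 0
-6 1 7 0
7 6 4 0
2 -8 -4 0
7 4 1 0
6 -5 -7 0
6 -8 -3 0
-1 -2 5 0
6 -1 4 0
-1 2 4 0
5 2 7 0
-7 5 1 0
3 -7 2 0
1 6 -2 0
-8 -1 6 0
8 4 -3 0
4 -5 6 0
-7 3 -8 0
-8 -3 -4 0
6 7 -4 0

UNSATISFIABLE

Branch on x3: set x3 = True.
Branch on x6: set x6 = True.
Branch on x8: set x8 = True.
The clause (¬x4) is unit, so x4 = False.
The clause (¬x7) is unit, so x7 = False.
The clause (x2) is unit, so x2 = True.
The clause (x5) is unit, so x5 = True.
Now (¬x5) is unsatisfied and unit — conflict.
So x8 must be the other value — set x8 = False.
The clause (¬x4) is unit, so x4 = False.
Now (x4) is unsatisfied and unit — conflict.
Both values of x8 lead to a conflict.
So x6 must be the other value — set x6 = False.
The clause (¬x8) is unit, so x8 = False.
The clause (¬x4) is unit, so x4 = False.
Now (x4) is unsatisfied and unit — conflict.
Both values of x6 lead to a conflict.
So x3 must be the other value — set x3 = False.
Branch on x2: set x2 = True.
Branch on x4: set x4 = False.
The clause (x1) is unit, so x1 = True.
The clause (¬x5) is unit, so x5 = False.
Now (x5) is unsatisfied and unit — conflict.
So x4 must be the other value — set x4 = True.
The clause (¬x6) is unit, so x6 = False.
The clause (x1) is unit, so x1 = True.
The clause (x8) is unit, so x8 = True.
Now (¬x8) is unsatisfied and unit — conflict.
Both values of x4 lead to a conflict.
So x2 must be the other value — set x2 = False.
The clause (¬x8) is unit, so x8 = False.
The clause (¬x6) is unit, so x6 = False.
The clause (x1) is unit, so x1 = True.
The clause (¬x4) is unit, so x4 = False.
Now (x4) is unsatisfied and unit — conflict.
Both values of x2 lead to a conflict.
Both values of x3 lead to a conflict.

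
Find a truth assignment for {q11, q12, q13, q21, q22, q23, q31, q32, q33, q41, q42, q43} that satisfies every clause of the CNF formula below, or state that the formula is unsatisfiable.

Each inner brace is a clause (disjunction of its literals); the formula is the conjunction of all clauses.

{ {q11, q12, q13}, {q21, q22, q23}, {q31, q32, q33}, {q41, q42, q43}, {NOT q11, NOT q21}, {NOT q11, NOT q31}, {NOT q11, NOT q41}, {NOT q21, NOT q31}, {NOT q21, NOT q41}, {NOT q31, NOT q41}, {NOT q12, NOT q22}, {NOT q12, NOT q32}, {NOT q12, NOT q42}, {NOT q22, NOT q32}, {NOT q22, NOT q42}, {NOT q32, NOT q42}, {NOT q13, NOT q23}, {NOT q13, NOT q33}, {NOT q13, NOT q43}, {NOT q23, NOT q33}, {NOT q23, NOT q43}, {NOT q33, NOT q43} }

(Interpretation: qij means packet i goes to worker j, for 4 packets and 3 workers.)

Suppose q11 = false.
Suppose q12 = true.
From the singleton clause (NOT q22), q22 = false.
From the singleton clause (NOT q32), q32 = false.
From the singleton clause (NOT q42), q42 = false.
Suppose q21 = true.
From the singleton clause (NOT q31), q31 = false.
From the singleton clause (q33), q33 = true.
From the singleton clause (NOT q41), q41 = false.
From the singleton clause (q43), q43 = true.
But (NOT q43) is also a unit clause — contradiction.
Undo q21 and try q21 = false.
From the singleton clause (q23), q23 = true.
From the singleton clause (NOT q13), q13 = false.
From the singleton clause (NOT q33), q33 = false.
From the singleton clause (q31), q31 = true.
From the singleton clause (NOT q41), q41 = false.
From the singleton clause (q43), q43 = true.
But (NOT q43) is also a unit clause — contradiction.
Neither q21 = true nor q21 = false works.
Undo q12 and try q12 = false.
From the singleton clause (q13), q13 = true.
From the singleton clause (NOT q23), q23 = false.
From the singleton clause (NOT q33), q33 = false.
From the singleton clause (NOT q43), q43 = false.
Suppose q21 = true.
From the singleton clause (NOT q31), q31 = false.
From the singleton clause (q32), q32 = true.
From the singleton clause (NOT q41), q41 = false.
From the singleton clause (q42), q42 = true.
But (NOT q42) is also a unit clause — contradiction.
Undo q21 and try q21 = false.
From the singleton clause (q22), q22 = true.
From the singleton clause (NOT q32), q32 = false.
From the singleton clause (q31), q31 = true.
From the singleton clause (NOT q41), q41 = false.
From the singleton clause (q42), q42 = true.
But (NOT q42) is also a unit clause — contradiction.
Neither q21 = true nor q21 = false works.
Neither q12 = true nor q12 = false works.
Undo q11 and try q11 = true.
From the singleton clause (NOT q21), q21 = false.
From the singleton clause (NOT q31), q31 = false.
From the singleton clause (NOT q41), q41 = false.
Suppose q22 = true.
From the singleton clause (NOT q12), q12 = false.
From the singleton clause (NOT q32), q32 = false.
From the singleton clause (q33), q33 = true.
From the singleton clause (NOT q42), q42 = false.
From the singleton clause (q43), q43 = true.
But (NOT q43) is also a unit clause — contradiction.
Undo q22 and try q22 = false.
From the singleton clause (q23), q23 = true.
From the singleton clause (NOT q13), q13 = false.
From the singleton clause (NOT q33), q33 = false.
From the singleton clause (q32), q32 = true.
From the singleton clause (NOT q12), q12 = false.
From the singleton clause (NOT q42), q42 = false.
From the singleton clause (q43), q43 = true.
But (NOT q43) is also a unit clause — contradiction.
Neither q22 = true nor q22 = false works.
Neither q11 = true nor q11 = false works.

UNSATISFIABLE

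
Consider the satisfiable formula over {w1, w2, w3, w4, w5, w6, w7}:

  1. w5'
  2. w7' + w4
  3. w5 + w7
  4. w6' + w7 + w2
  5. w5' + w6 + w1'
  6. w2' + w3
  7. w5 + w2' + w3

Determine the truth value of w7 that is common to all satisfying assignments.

True

Suppose w7 = 0.
(w5') alone gives w5 = 0.
Now (w5) is unsatisfied and unit — conflict.
So every satisfying assignment has w7 = True.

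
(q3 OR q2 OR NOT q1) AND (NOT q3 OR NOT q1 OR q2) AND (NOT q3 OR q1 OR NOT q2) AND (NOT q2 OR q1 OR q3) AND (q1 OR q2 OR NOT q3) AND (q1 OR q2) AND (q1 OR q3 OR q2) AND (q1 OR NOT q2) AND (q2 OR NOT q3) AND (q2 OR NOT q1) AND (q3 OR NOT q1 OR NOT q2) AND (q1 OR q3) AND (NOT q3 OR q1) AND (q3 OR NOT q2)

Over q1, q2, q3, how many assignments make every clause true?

There are 2^3 = 8 truth assignments over (q1, q2, q3).
Check each against the 14 clauses (columns in the order q1, q2, q3):
  F F F  ✗ fails (q1 OR q2)
  F F T  ✗ fails (q1 OR q2 OR NOT q3)
  F T F  ✗ fails (NOT q2 OR q1 OR q3)
  F T T  ✗ fails (NOT q3 OR q1 OR NOT q2)
  T F F  ✗ fails (q3 OR q2 OR NOT q1)
  T F T  ✗ fails (NOT q3 OR NOT q1 OR q2)
  T T F  ✗ fails (q3 OR NOT q1 OR NOT q2)
  T T T  ✓ satisfies all
1 of the 8 rows is a model.

1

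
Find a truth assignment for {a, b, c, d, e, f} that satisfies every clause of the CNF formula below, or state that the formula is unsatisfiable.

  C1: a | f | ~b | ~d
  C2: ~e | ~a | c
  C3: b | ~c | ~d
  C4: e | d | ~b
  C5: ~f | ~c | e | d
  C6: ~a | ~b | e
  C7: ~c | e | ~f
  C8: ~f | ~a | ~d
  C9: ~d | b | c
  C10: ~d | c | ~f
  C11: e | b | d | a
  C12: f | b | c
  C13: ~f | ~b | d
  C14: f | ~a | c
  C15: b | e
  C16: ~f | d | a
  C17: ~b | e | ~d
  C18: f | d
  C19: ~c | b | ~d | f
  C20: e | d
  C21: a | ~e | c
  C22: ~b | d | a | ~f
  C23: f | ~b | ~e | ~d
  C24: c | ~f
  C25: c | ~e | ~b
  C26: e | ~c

Suppose b = 0.
The clause (e) is unit, so e = 1.
Suppose a = 1.
The clause (c) is unit, so c = 1.
The clause (~d) is unit, so d = 0.
The clause (f) is unit, so f = 1.
All clauses are satisfied.

a=1,  b=0,  c=1,  d=0,  e=1,  f=1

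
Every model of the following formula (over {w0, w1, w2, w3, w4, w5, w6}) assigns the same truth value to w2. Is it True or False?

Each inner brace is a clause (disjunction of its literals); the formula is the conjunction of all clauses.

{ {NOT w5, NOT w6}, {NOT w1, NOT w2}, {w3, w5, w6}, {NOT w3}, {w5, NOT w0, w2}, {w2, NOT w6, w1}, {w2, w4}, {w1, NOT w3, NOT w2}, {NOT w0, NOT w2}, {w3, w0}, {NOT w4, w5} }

Suppose w2 = true.
The clause (NOT w1) is unit, so w1 = false.
The clause (NOT w3) is unit, so w3 = false.
The clause (NOT w0) is unit, so w0 = false.
But (w0) is also a unit clause — contradiction.
So every satisfying assignment has w2 = False.

False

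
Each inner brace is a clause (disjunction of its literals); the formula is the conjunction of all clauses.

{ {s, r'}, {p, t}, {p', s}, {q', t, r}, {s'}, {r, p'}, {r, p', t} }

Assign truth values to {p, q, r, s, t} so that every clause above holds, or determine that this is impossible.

From the singleton clause (s'), s = 0.
From the singleton clause (r'), r = 0.
From the singleton clause (p'), p = 0.
From the singleton clause (t), t = 1.
Every clause is now satisfied; q is unconstrained.

p ↦ 0, q ↦ 1, r ↦ 0, s ↦ 0, t ↦ 1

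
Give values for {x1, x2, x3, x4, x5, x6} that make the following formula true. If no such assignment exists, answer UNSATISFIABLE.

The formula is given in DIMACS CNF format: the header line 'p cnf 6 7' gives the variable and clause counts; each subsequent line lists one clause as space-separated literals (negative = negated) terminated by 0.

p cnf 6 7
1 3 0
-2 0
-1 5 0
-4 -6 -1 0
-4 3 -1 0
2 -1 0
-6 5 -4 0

From the singleton clause (¬x2), x2 = False.
From the singleton clause (¬x1), x1 = False.
From the singleton clause (x3), x3 = True.
Suppose x6 = False.
No clause remains; x4, x5 are free.

x1=False, x2=False, x3=True, x4=False, x5=False, x6=False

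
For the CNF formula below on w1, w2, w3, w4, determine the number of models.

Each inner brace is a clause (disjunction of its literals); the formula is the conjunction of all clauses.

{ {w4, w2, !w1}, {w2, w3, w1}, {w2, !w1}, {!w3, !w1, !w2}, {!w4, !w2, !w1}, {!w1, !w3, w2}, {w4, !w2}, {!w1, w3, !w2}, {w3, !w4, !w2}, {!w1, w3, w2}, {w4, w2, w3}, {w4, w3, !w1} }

There are 2^4 = 16 truth assignments over (w1, w2, w3, w4).
Check each against the 12 clauses (columns in the order w1, w2, w3, w4):
  F F F F  ✗ fails (w2 || w3 || w1)
  F F F T  ✗ fails (w2 || w3 || w1)
  F F T F  ✓ satisfies all
  F F T T  ✓ satisfies all
  F T F F  ✗ fails (w4 || !w2)
  F T F T  ✗ fails (w3 || !w4 || !w2)
  F T T F  ✗ fails (w4 || !w2)
  F T T T  ✓ satisfies all
  T F F F  ✗ fails (w4 || w2 || !w1)
  T F F T  ✗ fails (w2 || !w1)
  T F T F  ✗ fails (w4 || w2 || !w1)
  T F T T  ✗ fails (w2 || !w1)
  T T F F  ✗ fails (w4 || !w2)
  T T F T  ✗ fails (!w4 || !w2 || !w1)
  T T T F  ✗ fails (!w3 || !w1 || !w2)
  T T T T  ✗ fails (!w3 || !w1 || !w2)
3 of the 16 rows are models.

3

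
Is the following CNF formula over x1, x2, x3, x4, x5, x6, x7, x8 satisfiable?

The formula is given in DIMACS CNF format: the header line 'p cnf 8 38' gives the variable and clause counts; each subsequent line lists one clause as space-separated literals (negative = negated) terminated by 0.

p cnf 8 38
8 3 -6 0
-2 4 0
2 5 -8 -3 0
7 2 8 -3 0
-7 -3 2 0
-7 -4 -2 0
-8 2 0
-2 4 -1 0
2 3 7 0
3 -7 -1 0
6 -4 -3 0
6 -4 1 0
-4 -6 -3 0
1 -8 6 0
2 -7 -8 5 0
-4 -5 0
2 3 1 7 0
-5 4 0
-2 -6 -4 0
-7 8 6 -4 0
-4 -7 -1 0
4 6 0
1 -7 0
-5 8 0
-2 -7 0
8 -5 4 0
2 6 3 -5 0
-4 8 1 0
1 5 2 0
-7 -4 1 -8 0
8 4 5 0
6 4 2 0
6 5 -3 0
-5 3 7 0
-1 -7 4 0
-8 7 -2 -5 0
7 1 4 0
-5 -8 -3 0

Yes, satisfiable

Suppose x2 = True.
(x4) alone gives x4 = True.
(¬x7) alone gives x7 = False.
(¬x5) alone gives x5 = False.
(¬x6) alone gives x6 = False.
(¬x3) alone gives x3 = False.
(x1) alone gives x1 = True.
All clauses hold; x8 can take either value.
A satisfying assignment: x1=True, x2=True, x3=False, x4=True, x5=False, x6=False, x7=False, x8=False.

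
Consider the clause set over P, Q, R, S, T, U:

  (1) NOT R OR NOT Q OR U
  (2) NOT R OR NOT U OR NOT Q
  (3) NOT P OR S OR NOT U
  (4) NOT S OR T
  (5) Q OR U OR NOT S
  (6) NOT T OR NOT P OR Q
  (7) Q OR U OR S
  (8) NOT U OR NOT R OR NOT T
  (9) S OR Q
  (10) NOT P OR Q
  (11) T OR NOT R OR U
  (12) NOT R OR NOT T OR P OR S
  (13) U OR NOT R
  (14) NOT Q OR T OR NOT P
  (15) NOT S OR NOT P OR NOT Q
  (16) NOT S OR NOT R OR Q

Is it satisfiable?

Suppose S = false.
The clause (Q) is unit, so Q = true.
Suppose R = false.
Suppose P = true.
The clause (NOT U) is unit, so U = false.
The clause (T) is unit, so T = true.
This assignment satisfies each clause.
A satisfying assignment: P=true, Q=true, R=false, S=false, T=true, U=false.

Satisfiable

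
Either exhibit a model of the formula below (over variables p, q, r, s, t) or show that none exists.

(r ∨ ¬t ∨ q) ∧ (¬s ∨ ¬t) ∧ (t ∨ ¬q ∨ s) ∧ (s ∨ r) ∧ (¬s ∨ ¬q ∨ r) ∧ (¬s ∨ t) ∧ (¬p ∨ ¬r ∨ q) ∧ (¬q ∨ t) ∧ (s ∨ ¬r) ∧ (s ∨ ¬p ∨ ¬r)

Suppose s = False.
From the singleton clause (r), r = True.
Now (¬r) is unsatisfied and unit — conflict.
So s must be the other value — set s = True.
From the singleton clause (¬t), t = False.
Now (t) is unsatisfied and unit — conflict.
Neither s = True nor s = False works.

UNSATISFIABLE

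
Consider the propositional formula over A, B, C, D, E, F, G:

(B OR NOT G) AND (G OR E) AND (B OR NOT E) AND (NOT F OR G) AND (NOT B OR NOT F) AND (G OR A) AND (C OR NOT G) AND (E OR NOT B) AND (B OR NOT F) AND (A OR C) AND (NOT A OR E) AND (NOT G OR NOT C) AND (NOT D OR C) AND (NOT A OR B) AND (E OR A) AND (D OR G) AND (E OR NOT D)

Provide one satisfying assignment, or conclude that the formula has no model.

A: true,  B: true,  C: true,  D: true,  E: true,  F: false,  G: false

Try B = true.
(NOT F) alone gives F = false.
(E) alone gives E = true.
Try G = false.
(A) alone gives A = true.
(D) alone gives D = true.
(C) alone gives C = true.
This assignment satisfies each clause.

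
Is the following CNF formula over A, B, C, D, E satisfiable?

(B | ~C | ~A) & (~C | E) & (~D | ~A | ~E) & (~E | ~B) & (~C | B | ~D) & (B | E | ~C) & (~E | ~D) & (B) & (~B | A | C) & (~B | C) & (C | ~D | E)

No, unsatisfiable

The clause (B) is unit, so B = 1.
The clause (~E) is unit, so E = 0.
The clause (~C) is unit, so C = 0.
But (C) is also a unit clause — contradiction.
No assignment satisfies every clause.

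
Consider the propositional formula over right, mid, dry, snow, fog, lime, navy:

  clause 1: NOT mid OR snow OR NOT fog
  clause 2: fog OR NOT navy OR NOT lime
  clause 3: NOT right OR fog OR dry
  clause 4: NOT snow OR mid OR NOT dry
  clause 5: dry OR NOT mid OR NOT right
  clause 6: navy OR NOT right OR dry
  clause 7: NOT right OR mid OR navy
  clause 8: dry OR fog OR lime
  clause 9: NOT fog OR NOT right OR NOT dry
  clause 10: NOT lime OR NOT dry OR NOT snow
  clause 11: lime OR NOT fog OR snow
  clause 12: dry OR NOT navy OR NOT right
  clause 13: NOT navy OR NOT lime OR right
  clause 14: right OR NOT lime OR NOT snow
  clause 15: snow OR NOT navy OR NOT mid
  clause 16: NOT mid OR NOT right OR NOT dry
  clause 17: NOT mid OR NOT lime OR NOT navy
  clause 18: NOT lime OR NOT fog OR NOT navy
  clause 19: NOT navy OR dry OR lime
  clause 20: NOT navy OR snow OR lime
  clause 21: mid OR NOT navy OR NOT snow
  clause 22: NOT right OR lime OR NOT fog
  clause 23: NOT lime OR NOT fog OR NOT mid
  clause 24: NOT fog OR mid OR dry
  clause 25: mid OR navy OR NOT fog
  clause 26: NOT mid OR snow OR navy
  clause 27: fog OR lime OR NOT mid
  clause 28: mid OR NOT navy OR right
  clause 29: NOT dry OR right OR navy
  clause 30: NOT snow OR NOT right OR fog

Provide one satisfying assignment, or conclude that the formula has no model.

right: false, mid: true, dry: true, snow: true, fog: true, lime: false, navy: true

Suppose mid = true.
Suppose snow = true.
Suppose dry = true.
The clause (NOT lime) is unit, so lime = false.
The clause (NOT right) is unit, so right = false.
The clause (fog) is unit, so fog = true.
The clause (navy) is unit, so navy = true.
This assignment satisfies each clause.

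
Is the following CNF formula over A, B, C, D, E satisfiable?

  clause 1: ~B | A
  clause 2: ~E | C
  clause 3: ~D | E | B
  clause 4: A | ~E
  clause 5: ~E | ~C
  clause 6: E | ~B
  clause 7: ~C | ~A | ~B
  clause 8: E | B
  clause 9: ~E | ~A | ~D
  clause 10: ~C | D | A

No, unsatisfiable

Case B = 0:
(E) alone gives E = 1.
(C) alone gives C = 1.
But (~C) is also a unit clause — contradiction.
So B must be the other value — set B = 1.
(A) alone gives A = 1.
(E) alone gives E = 1.
(C) alone gives C = 1.
But (~C) is also a unit clause — contradiction.
Neither B = 1 nor B = 0 works.
No assignment satisfies every clause.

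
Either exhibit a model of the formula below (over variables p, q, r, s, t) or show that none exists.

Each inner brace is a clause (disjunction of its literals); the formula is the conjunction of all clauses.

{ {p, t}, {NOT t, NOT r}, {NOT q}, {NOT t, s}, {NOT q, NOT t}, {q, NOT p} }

p=false,  q=false,  r=false,  s=true,  t=true

(NOT q) alone gives q = false.
(NOT p) alone gives p = false.
(t) alone gives t = true.
(NOT r) alone gives r = false.
(s) alone gives s = true.
This assignment satisfies each clause.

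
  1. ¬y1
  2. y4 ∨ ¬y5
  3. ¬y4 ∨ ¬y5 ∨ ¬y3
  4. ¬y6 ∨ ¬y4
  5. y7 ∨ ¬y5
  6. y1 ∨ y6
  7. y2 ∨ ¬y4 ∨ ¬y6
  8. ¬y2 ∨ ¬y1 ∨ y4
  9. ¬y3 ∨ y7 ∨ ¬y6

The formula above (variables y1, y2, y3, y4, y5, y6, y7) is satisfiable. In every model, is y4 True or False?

False

Suppose y4 = True.
(¬y1) alone gives y1 = False.
(¬y6) alone gives y6 = False.
That conflicts with the unit clause (y6).
So every satisfying assignment has y4 = False.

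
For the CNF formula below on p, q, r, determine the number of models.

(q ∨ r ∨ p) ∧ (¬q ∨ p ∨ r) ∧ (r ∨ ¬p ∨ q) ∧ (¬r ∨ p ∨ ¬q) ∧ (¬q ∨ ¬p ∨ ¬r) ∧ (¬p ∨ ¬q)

There are 2^3 = 8 truth assignments over (p, q, r).
Check each against the 6 clauses (columns in the order p, q, r):
  F F F  ✗ fails (q ∨ r ∨ p)
  F F T  ✓ satisfies all
  F T F  ✗ fails (¬q ∨ p ∨ r)
  F T T  ✗ fails (¬r ∨ p ∨ ¬q)
  T F F  ✗ fails (r ∨ ¬p ∨ q)
  T F T  ✓ satisfies all
  T T F  ✗ fails (¬p ∨ ¬q)
  T T T  ✗ fails (¬q ∨ ¬p ∨ ¬r)
2 of the 8 rows are models.

2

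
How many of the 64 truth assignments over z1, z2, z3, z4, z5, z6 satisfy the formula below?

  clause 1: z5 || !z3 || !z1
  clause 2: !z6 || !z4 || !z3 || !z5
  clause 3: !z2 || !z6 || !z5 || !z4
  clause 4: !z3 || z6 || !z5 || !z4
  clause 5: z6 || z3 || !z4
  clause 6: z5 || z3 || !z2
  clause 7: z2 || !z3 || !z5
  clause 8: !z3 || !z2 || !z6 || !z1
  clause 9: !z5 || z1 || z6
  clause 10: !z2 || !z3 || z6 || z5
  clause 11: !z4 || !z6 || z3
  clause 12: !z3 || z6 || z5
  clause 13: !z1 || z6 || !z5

There are 2^6 = 64 truth assignments over (z1, z2, z3, z4, z5, z6).
Split on z1. With z1 = true, the clauses containing z1 are satisfied and !z1 drops from the rest; 4 of the 2^5 = 32 assignments to the other variables satisfy what remains.
With z1 = false, by the same count on the reduced clause set, 9 assignments work.
(One model: z1=F, z2=F, z3=F, z4=F, z5=F, z6=F.)
Total: 4 + 9 = 13.

13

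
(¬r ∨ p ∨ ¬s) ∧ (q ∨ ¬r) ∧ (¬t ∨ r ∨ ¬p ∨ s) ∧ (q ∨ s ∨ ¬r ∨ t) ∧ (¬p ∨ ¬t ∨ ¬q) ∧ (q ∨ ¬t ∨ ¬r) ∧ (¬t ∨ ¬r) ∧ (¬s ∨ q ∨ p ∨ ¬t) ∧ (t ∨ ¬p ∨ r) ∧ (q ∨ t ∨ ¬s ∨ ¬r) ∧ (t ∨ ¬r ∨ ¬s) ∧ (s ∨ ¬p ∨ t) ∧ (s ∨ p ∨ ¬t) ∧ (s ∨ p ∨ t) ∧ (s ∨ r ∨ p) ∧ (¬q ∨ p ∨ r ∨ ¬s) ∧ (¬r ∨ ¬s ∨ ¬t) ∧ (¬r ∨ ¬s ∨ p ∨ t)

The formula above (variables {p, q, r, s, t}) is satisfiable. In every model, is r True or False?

Suppose r = True.
The clause (q) is unit, so q = True.
The clause (¬t) is unit, so t = False.
The clause (¬s) is unit, so s = False.
The clause (¬p) is unit, so p = False.
That conflicts with the unit clause (p).
So every satisfying assignment has r = False.

False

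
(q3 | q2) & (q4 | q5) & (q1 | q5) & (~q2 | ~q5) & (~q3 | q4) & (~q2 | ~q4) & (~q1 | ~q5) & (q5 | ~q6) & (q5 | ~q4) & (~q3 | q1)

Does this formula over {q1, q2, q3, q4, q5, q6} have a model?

No

Suppose q3 = 1.
From the singleton clause (q4), q4 = 1.
From the singleton clause (~q2), q2 = 0.
From the singleton clause (q5), q5 = 1.
From the singleton clause (~q1), q1 = 0.
That conflicts with the unit clause (q1).
Backtrack on q3: now try q3 = 0.
From the singleton clause (q2), q2 = 1.
From the singleton clause (~q5), q5 = 0.
From the singleton clause (q4), q4 = 1.
That conflicts with the unit clause (~q4).
Neither q3 = 1 nor q3 = 0 works.
No assignment satisfies every clause.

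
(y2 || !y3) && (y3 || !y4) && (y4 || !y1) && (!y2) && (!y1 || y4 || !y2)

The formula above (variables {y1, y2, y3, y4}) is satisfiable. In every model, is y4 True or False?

False

Suppose y4 = true.
From the singleton clause (y3), y3 = true.
From the singleton clause (y2), y2 = true.
But (!y2) is also a unit clause — contradiction.
So every satisfying assignment has y4 = False.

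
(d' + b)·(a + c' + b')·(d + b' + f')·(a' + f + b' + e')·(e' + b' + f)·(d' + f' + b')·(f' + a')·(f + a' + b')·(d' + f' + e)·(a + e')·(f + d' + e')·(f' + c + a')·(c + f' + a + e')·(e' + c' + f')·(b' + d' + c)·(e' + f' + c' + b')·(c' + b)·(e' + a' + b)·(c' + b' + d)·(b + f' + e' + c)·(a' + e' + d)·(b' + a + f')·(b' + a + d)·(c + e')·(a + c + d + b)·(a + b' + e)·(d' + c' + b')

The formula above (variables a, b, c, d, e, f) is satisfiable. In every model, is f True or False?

Suppose f = 1.
From the singleton clause (a'), a = 0.
From the singleton clause (e'), e = 0.
From the singleton clause (d'), d = 0.
From the singleton clause (b'), b = 0.
From the singleton clause (c'), c = 0.
That conflicts with the unit clause (c).
So every satisfying assignment has f = False.

False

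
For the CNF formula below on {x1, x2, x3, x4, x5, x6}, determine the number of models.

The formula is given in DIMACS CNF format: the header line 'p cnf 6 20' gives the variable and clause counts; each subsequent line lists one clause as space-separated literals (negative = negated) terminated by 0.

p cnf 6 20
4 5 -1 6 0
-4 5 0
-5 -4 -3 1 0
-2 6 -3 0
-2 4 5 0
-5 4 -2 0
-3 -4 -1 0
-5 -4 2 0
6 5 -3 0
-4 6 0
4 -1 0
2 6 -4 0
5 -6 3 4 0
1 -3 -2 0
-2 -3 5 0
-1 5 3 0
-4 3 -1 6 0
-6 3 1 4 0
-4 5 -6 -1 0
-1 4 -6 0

There are 2^6 = 64 truth assignments over (x1, x2, x3, x4, x5, x6).
Split on x1. With x1 = True, the clauses containing x1 are satisfied and ¬x1 drops from the rest; 1 of the 2^5 = 32 assignments to the other variables satisfy what remains.
With x1 = False, by the same count on the reduced clause set, 6 assignments work.
Total: 1 + 6 = 7.

7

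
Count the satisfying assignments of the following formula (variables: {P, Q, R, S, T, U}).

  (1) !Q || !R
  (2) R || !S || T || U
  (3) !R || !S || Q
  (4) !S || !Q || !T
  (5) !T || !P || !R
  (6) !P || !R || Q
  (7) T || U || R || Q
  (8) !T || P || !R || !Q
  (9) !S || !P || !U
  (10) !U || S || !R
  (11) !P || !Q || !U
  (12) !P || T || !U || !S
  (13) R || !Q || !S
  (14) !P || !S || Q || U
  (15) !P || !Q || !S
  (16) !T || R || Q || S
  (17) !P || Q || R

There are 2^6 = 64 truth assignments over (P, Q, R, S, T, U).
Split on T. With T = true, the clauses containing T are satisfied and !T drops from the rest; 6 of the 2^5 = 32 assignments to the other variables satisfy what remains.
With T = false, by the same count on the reduced clause set, 6 assignments work.
Total: 6 + 6 = 12.

12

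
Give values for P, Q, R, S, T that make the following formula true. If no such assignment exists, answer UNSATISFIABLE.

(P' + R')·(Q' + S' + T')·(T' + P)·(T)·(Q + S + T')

Unit clause (T) forces T = 1.
Unit clause (P) forces P = 1.
Unit clause (R') forces R = 0.
Suppose Q = 0.
Unit clause (S) forces S = 1.
Every clause now holds.

P=1, Q=0, R=0, S=1, T=1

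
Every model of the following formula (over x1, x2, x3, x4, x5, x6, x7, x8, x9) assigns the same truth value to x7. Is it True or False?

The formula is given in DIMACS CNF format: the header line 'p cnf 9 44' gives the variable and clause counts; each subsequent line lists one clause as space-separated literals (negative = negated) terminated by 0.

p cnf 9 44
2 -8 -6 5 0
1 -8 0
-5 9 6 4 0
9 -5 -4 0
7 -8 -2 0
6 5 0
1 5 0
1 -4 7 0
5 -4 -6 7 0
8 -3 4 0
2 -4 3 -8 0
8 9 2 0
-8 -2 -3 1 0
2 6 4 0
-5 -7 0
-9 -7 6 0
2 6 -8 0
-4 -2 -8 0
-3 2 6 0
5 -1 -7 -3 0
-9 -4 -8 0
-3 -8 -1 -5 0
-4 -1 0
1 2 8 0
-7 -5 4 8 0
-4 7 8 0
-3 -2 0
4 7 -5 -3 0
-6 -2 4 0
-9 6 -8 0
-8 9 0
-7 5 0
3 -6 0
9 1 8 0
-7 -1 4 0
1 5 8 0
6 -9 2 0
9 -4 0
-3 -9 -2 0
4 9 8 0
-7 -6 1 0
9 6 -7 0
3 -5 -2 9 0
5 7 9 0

False

Suppose x7 = True.
Unit clause (¬x5) forces x5 = False.
But (x5) is also a unit clause — contradiction.
So every satisfying assignment has x7 = False.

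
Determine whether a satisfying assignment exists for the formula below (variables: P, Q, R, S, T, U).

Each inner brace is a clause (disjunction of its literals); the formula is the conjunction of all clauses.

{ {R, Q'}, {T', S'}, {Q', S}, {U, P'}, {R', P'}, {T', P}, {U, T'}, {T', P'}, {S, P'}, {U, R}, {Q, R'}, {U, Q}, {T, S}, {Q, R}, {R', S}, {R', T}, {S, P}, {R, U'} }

Unsatisfiable

Try R = 1.
Unit clause (P') forces P = 0.
Unit clause (T') forces T = 0.
Now (T) is unsatisfied and unit — conflict.
That branch fails; take R = 0 instead.
Unit clause (Q') forces Q = 0.
Now (Q) is unsatisfied and unit — conflict.
Either choice for R ends in contradiction.
No assignment satisfies every clause.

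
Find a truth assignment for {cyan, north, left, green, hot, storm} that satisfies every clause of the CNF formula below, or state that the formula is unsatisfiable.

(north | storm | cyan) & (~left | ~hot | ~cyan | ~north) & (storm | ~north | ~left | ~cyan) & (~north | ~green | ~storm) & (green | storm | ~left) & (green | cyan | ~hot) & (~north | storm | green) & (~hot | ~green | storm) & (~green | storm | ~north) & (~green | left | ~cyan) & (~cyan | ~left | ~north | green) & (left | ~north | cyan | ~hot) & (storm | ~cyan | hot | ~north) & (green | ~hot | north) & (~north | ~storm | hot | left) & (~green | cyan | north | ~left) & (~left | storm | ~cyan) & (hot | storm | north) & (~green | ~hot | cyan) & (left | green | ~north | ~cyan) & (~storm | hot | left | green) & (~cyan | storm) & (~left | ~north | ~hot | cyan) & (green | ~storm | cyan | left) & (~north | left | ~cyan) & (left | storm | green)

cyan=0,  north=0,  left=0,  green=1,  hot=0,  storm=1

Branch on cyan: set cyan = 0.
Branch on north: set north = 0.
(storm) alone gives storm = 1.
Branch on green: set green = 1.
(~left) alone gives left = 0.
(~hot) alone gives hot = 0.
Every clause now holds.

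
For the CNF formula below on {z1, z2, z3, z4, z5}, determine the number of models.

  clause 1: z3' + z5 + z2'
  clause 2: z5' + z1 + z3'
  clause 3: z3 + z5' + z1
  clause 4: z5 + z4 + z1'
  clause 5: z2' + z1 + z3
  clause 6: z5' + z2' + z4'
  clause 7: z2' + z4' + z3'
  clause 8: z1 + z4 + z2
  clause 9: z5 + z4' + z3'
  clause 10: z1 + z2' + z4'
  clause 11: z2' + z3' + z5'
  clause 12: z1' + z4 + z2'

7

There are 2^5 = 32 truth assignments over (z1, z2, z3, z4, z5).
Split on z4. With z4 = 1, the clauses containing z4 are satisfied and z4' drops from the rest; 5 of the 2^4 = 16 assignments to the other variables satisfy what remains.
With z4 = 0, by the same count on the reduced clause set, 2 assignments work.
(One model: z1=F, z2=F, z3=F, z4=T, z5=F.)
Total: 5 + 2 = 7.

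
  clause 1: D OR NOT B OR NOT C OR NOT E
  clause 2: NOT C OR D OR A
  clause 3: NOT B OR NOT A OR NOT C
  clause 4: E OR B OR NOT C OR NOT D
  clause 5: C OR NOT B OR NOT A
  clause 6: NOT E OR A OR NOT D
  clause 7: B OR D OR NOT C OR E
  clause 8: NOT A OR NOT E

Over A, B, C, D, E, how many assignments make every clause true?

There are 2^5 = 32 truth assignments over (A, B, C, D, E).
Split on A. With A = true, the clauses containing A are satisfied and NOT A drops from the rest; 2 of the 2^4 = 16 assignments to the other variables satisfy what remains.
With A = false, by the same count on the reduced clause set, 7 assignments work.
(One model: A=F, B=F, C=F, D=F, E=F.)
Total: 2 + 7 = 9.

9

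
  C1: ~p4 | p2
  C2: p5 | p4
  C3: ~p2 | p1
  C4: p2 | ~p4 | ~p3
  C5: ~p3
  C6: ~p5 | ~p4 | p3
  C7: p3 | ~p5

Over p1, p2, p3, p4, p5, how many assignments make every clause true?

1

There are 2^5 = 32 truth assignments over (p1, p2, p3, p4, p5).
Split on p1. With p1 = 1, the clauses containing p1 are satisfied and ~p1 drops from the rest; 1 of the 2^4 = 16 assignments to the other variables satisfy what remains.
With p1 = 0, by the same count on the reduced clause set, 0 assignments work.
(One model: p1=T, p2=T, p3=F, p4=T, p5=F.)
Total: 1 + 0 = 1.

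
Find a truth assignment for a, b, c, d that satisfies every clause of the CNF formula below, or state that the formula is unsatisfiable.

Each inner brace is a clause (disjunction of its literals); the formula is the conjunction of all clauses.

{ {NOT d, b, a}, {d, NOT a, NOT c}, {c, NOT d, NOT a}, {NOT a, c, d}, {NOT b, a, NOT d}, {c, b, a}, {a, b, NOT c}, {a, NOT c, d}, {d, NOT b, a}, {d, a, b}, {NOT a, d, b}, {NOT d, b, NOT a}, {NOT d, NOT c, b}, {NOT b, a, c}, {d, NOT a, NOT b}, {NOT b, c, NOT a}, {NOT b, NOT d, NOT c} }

UNSATISFIABLE

Try d = false.
Try a = false.
Unit clause (NOT c) forces c = false.
Unit clause (b) forces b = true.
That conflicts with the unit clause (NOT b).
So a must be the other value — set a = true.
Unit clause (NOT c) forces c = false.
That conflicts with the unit clause (c).
Neither a = true nor a = false works.
So d must be the other value — set d = true.
Try b = true.
Unit clause (a) forces a = true.
Unit clause (c) forces c = true.
That conflicts with the unit clause (NOT c).
So b must be the other value — set b = false.
Unit clause (a) forces a = true.
That conflicts with the unit clause (NOT a).
Neither b = true nor b = false works.
Neither d = true nor d = false works.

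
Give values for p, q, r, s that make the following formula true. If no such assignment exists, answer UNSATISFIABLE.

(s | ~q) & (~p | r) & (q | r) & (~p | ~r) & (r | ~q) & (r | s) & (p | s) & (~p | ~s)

p=0,  q=0,  r=1,  s=1

Suppose s = 1.
From the singleton clause (~p), p = 0.
Suppose q = 0.
From the singleton clause (r), r = 1.
This assignment satisfies each clause.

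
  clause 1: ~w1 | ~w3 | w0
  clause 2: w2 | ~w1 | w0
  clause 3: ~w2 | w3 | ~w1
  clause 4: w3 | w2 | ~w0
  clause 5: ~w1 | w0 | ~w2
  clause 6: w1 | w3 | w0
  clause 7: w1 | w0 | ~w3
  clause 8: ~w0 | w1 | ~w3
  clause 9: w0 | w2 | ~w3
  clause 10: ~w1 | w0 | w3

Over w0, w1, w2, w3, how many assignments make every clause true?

There are 2^4 = 16 truth assignments over (w0, w1, w2, w3).
Split on w1. With w1 = 1, the clauses containing w1 are satisfied and ~w1 drops from the rest; 2 of the 2^3 = 8 assignments to the other variables satisfy what remains.
With w1 = 0, by the same count on the reduced clause set, 1 assignment works.
(One model: w0=T, w1=F, w2=T, w3=F.)
Total: 2 + 1 = 3.

3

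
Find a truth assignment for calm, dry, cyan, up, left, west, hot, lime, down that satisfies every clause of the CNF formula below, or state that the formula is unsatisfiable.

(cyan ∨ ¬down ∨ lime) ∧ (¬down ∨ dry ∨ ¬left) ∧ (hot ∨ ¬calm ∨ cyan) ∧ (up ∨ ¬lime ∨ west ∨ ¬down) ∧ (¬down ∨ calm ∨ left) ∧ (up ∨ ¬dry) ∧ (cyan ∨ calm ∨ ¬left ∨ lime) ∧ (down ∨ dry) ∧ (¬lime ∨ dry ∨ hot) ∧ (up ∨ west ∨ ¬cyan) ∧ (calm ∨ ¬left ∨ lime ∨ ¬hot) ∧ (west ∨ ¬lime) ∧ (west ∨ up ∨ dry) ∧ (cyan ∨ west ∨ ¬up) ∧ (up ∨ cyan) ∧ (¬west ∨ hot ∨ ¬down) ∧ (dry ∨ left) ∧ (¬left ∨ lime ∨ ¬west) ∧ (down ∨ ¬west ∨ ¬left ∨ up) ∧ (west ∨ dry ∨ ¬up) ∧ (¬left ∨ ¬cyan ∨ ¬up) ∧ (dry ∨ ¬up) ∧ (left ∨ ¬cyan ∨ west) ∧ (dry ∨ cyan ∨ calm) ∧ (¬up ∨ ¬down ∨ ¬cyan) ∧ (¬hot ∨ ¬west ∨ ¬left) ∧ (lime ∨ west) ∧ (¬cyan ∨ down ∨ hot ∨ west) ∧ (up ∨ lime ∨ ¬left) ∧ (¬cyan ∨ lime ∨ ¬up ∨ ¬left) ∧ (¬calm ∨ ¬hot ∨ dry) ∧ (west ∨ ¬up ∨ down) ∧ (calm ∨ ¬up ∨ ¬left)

calm=False; dry=True; cyan=False; up=True; left=False; west=True; hot=True; lime=True; down=False

Suppose up = True.
The clause (dry) is unit, so dry = True.
Suppose west = True.
Suppose hot = True.
The clause (¬left) is unit, so left = False.
Suppose down = False.
No clause remains; calm, cyan, lime are free.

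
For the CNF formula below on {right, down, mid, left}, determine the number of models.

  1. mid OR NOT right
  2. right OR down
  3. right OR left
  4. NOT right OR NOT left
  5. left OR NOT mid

2

There are 2^4 = 16 truth assignments over (right, down, mid, left).
Check each against the 5 clauses (columns in the order right, down, mid, left):
  F F F F  ✗ fails (right OR down)
  F F F T  ✗ fails (right OR down)
  F F T F  ✗ fails (right OR down)
  F F T T  ✗ fails (right OR down)
  F T F F  ✗ fails (right OR left)
  F T F T  ✓ satisfies all
  F T T F  ✗ fails (right OR left)
  F T T T  ✓ satisfies all
  T F F F  ✗ fails (mid OR NOT right)
  T F F T  ✗ fails (mid OR NOT right)
  T F T F  ✗ fails (left OR NOT mid)
  T F T T  ✗ fails (NOT right OR NOT left)
  T T F F  ✗ fails (mid OR NOT right)
  T T F T  ✗ fails (mid OR NOT right)
  T T T F  ✗ fails (left OR NOT mid)
  T T T T  ✗ fails (NOT right OR NOT left)
2 of the 16 rows are models.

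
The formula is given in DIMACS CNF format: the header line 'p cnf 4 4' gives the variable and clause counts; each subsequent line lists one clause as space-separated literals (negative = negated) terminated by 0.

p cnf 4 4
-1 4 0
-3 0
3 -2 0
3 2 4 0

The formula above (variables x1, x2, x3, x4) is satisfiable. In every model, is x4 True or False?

True

Suppose x4 = False.
From the singleton clause (¬x1), x1 = False.
From the singleton clause (¬x3), x3 = False.
From the singleton clause (¬x2), x2 = False.
Now (x2) is unsatisfied and unit — conflict.
So every satisfying assignment has x4 = True.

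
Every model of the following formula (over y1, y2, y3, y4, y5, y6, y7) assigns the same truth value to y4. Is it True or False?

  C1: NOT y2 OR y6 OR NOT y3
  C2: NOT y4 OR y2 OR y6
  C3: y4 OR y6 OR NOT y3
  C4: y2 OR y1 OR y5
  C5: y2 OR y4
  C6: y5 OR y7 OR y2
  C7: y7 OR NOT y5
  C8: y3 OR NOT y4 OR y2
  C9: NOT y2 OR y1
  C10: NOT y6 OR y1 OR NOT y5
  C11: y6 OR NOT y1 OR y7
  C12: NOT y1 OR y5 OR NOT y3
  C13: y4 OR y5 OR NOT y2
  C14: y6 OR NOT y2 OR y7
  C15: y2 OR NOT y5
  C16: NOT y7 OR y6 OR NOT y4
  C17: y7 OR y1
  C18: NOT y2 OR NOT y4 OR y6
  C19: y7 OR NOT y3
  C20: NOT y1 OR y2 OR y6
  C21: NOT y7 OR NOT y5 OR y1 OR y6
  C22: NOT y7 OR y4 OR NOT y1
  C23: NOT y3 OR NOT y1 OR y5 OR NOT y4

Suppose y4 = false.
(y2) alone gives y2 = true.
(y1) alone gives y1 = true.
(y5) alone gives y5 = true.
(y7) alone gives y7 = true.
Now (NOT y7) is unsatisfied and unit — conflict.
So every satisfying assignment has y4 = True.

True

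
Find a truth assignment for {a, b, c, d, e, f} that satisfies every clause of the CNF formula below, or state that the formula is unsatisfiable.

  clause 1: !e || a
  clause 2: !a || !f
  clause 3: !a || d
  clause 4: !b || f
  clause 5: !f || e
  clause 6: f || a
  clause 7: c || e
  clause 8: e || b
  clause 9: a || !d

Suppose e = true.
The clause (a) is unit, so a = true.
The clause (!f) is unit, so f = false.
The clause (d) is unit, so d = true.
The clause (!b) is unit, so b = false.
Every clause is now satisfied; c is unconstrained.

a: true; b: false; c: false; d: true; e: true; f: false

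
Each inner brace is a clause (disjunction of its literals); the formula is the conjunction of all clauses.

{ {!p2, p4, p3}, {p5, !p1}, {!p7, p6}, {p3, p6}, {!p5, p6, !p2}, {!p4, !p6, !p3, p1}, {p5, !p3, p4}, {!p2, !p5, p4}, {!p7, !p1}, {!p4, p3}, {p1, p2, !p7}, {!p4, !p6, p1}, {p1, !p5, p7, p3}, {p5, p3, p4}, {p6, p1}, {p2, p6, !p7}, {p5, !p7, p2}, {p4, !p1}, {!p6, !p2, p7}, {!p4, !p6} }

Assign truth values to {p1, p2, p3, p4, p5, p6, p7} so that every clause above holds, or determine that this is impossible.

Case p5 = true:
Case p7 = false:
Case p3 = true:
Case p6 = true:
(!p2) alone gives p2 = false.
(!p4) alone gives p4 = false.
(!p1) alone gives p1 = false.
This assignment satisfies each clause.

p1: false; p2: false; p3: true; p4: false; p5: true; p6: true; p7: false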